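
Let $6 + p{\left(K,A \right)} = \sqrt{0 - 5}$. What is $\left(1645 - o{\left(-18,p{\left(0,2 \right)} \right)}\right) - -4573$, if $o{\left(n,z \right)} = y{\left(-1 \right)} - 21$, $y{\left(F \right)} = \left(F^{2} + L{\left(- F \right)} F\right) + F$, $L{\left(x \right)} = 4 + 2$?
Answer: $6245$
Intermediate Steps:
$p{\left(K,A \right)} = -6 + i \sqrt{5}$ ($p{\left(K,A \right)} = -6 + \sqrt{0 - 5} = -6 + \sqrt{-5} = -6 + i \sqrt{5}$)
$L{\left(x \right)} = 6$
$y{\left(F \right)} = F^{2} + 7 F$ ($y{\left(F \right)} = \left(F^{2} + 6 F\right) + F = F^{2} + 7 F$)
$o{\left(n,z \right)} = -27$ ($o{\left(n,z \right)} = - (7 - 1) - 21 = \left(-1\right) 6 - 21 = -6 - 21 = -27$)
$\left(1645 - o{\left(-18,p{\left(0,2 \right)} \right)}\right) - -4573 = \left(1645 - -27\right) - -4573 = \left(1645 + 27\right) + 4573 = 1672 + 4573 = 6245$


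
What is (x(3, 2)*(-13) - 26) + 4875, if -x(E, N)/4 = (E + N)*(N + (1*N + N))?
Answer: 6409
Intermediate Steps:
x(E, N) = -12*N*(E + N) (x(E, N) = -4*(E + N)*(N + (1*N + N)) = -4*(E + N)*(N + (N + N)) = -4*(E + N)*(N + 2*N) = -4*(E + N)*3*N = -12*N*(E + N))
(x(3, 2)*(-13) - 26) + 4875 = (-12*2*(3 + 2)*(-13) - 26) + 4875 = (-12*2*5*(-13) - 26) + 4875 = (-120*(-13) - 26) + 4875 = (1560 - 26) + 4875 = 1534 + 4875 = 6409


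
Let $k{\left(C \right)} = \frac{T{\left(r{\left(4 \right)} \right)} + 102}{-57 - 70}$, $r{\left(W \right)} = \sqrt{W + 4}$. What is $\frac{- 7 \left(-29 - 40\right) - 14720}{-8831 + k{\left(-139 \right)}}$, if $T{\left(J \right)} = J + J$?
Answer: $\frac{2028034354261}{1258074046289} - \frac{7232396 \sqrt{2}}{1258074046289} \approx 1.612$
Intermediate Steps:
$r{\left(W \right)} = \sqrt{4 + W}$
$T{\left(J \right)} = 2 J$
$k{\left(C \right)} = - \frac{102}{127} - \frac{4 \sqrt{2}}{127}$ ($k{\left(C \right)} = \frac{2 \sqrt{4 + 4} + 102}{-57 - 70} = \frac{2 \sqrt{8} + 102}{-127} = \left(2 \cdot 2 \sqrt{2} + 102\right) \left(- \frac{1}{127}\right) = \left(4 \sqrt{2} + 102\right) \left(- \frac{1}{127}\right) = \left(102 + 4 \sqrt{2}\right) \left(- \frac{1}{127}\right) = - \frac{102}{127} - \frac{4 \sqrt{2}}{127}$)
$\frac{- 7 \left(-29 - 40\right) - 14720}{-8831 + k{\left(-139 \right)}} = \frac{- 7 \left(-29 - 40\right) - 14720}{-8831 - \left(\frac{102}{127} + \frac{4 \sqrt{2}}{127}\right)} = \frac{\left(-7\right) \left(-69\right) - 14720}{- \frac{1121639}{127} - \frac{4 \sqrt{2}}{127}} = \frac{483 - 14720}{- \frac{1121639}{127} - \frac{4 \sqrt{2}}{127}} = - \frac{14237}{- \frac{1121639}{127} - \frac{4 \sqrt{2}}{127}}$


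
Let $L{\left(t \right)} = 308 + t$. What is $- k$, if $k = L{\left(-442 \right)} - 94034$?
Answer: $94168$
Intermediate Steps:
$k = -94168$ ($k = \left(308 - 442\right) - 94034 = -134 - 94034 = -94168$)
$- k = \left(-1\right) \left(-94168\right) = 94168$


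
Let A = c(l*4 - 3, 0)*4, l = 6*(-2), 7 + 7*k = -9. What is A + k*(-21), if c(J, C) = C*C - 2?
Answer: 40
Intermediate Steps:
k = -16/7 (k = -1 + (⅐)*(-9) = -1 - 9/7 = -16/7 ≈ -2.2857)
l = -12
c(J, C) = -2 + C² (c(J, C) = C² - 2 = -2 + C²)
A = -8 (A = (-2 + 0²)*4 = (-2 + 0)*4 = -2*4 = -8)
A + k*(-21) = -8 - 16/7*(-21) = -8 + 48 = 40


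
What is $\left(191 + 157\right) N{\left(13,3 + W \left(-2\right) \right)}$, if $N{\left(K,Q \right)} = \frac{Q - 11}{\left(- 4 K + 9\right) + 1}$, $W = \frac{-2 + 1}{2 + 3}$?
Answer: $\frac{2204}{35} \approx 62.971$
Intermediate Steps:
$W = - \frac{1}{5} \approx -0.2$
$N{\left(K,Q \right)} = \frac{-11 + Q}{10 - 4 K}$ ($N{\left(K,Q \right)} = \frac{-11 + Q}{\left(9 - 4 K\right) + 1} = \frac{-11 + Q}{10 - 4 K}$)
$\left(191 + 157\right) N{\left(13,3 + W \left(-2\right) \right)} = \left(191 + 157\right) \frac{11 - \left(3 - - \frac{2}{5}\right)}{2 \left(-5 + 2 \cdot 13\right)} = 348 \frac{11 - \left(3 + \frac{2}{5}\right)}{2 \left(-5 + 26\right)} = 348 \frac{11 - \frac{17}{5}}{2 \cdot 21} = 348 \cdot \frac{1}{2} \cdot \frac{1}{21} \left(11 - \frac{17}{5}\right) = 348 \cdot \frac{1}{2} \cdot \frac{1}{21} \cdot \frac{38}{5} = 348 \cdot \frac{19}{105} = \frac{2204}{35}$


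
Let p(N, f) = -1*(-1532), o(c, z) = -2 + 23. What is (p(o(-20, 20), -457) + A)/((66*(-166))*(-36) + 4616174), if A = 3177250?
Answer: 1589391/2505295 ≈ 0.63441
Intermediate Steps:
o(c, z) = 21
p(N, f) = 1532
(p(o(-20, 20), -457) + A)/((66*(-166))*(-36) + 4616174) = (1532 + 3177250)/((66*(-166))*(-36) + 4616174) = 3178782/(-10956*(-36) + 4616174) = 3178782/(394416 + 4616174) = 3178782/5010590 = 3178782*(1/5010590) = 1589391/2505295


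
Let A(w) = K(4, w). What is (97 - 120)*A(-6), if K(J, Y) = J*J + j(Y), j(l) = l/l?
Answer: -391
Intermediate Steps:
j(l) = 1
K(J, Y) = 1 + J² (K(J, Y) = J*J + 1 = J² + 1 = 1 + J²)
A(w) = 17 (A(w) = 1 + 4² = 1 + 16 = 17)
(97 - 120)*A(-6) = (97 - 120)*17 = -23*17 = -391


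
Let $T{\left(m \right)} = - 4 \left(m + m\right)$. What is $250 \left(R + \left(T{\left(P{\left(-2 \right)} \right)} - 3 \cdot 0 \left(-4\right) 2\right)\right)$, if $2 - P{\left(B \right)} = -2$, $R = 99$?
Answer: $16750$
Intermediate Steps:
$P{\left(B \right)} = 4$ ($P{\left(B \right)} = 2 - -2 = 2 + 2 = 4$)
$T{\left(m \right)} = - 8 m$ ($T{\left(m \right)} = - 4 \cdot 2 m = - 8 m$)
$250 \left(R + \left(T{\left(P{\left(-2 \right)} \right)} - 3 \cdot 0 \left(-4\right) 2\right)\right) = 250 \left(99 - \left(32 + 3 \cdot 0 \left(-4\right) 2\right)\right) = 250 \left(99 - \left(32 + 3 \cdot 0 \cdot 2\right)\right) = 250 \left(99 - 32\right) = 250 \cdot 67 = 16750$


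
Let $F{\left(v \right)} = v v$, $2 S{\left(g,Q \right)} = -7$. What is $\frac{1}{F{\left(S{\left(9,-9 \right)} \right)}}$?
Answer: $\frac{4}{49} \approx 0.081633$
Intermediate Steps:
$S{\left(g,Q \right)} = - \frac{7}{2}$ ($S{\left(g,Q \right)} = \frac{1}{2} \left(-7\right) = - \frac{7}{2}$)
$F{\left(v \right)} = v^{2}$
$\frac{1}{F{\left(S{\left(9,-9 \right)} \right)}} = \frac{1}{\left(- \frac{7}{2}\right)^{2}} = \frac{1}{\frac{49}{4}} = \frac{4}{49}$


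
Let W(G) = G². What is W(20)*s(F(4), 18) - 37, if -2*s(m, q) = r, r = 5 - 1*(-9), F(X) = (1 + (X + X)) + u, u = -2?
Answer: -2837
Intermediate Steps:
F(X) = -1 + 2*X (F(X) = (1 + (X + X)) - 2 = (1 + 2*X) - 2 = -1 + 2*X)
r = 14 (r = 5 + 9 = 14)
s(m, q) = -7 (s(m, q) = -½*14 = -7)
W(20)*s(F(4), 18) - 37 = 20²*(-7) - 37 = 400*(-7) - 37 = -2800 - 37 = -2837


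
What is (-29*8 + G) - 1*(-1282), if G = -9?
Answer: 1041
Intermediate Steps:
(-29*8 + G) - 1*(-1282) = (-29*8 - 9) - 1*(-1282) = (-232 - 9) + 1282 = -241 + 1282 = 1041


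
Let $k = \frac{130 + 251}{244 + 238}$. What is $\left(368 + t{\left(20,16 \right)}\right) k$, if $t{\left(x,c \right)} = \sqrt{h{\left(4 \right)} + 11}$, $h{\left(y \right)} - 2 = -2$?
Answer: $\frac{70104}{241} + \frac{381 \sqrt{11}}{482} \approx 293.51$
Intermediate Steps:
$k = \frac{381}{482} \approx 0.79046$
$h{\left(y \right)} = 0$ ($h{\left(y \right)} = 2 - 2 = 0$)
$t{\left(x,c \right)} = \sqrt{11}$ ($t{\left(x,c \right)} = \sqrt{0 + 11} = \sqrt{11}$)
$\left(368 + t{\left(20,16 \right)}\right) k = \left(368 + \sqrt{11}\right) \frac{381}{482} = \frac{70104}{241} + \frac{381 \sqrt{11}}{482}$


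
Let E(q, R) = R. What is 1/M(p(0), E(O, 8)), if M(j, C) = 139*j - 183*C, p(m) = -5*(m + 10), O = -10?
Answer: -1/8414 ≈ -0.00011885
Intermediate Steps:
p(m) = -50 - 5*m (p(m) = -5*(10 + m) = -50 - 5*m)
M(j, C) = -183*C + 139*j
1/M(p(0), E(O, 8)) = 1/(-183*8 + 139*(-50 - 5*0)) = 1/(-1464 + 139*(-50 + 0)) = 1/(-1464 + 139*(-50)) = 1/(-1464 - 6950) = 1/(-8414) = -1/8414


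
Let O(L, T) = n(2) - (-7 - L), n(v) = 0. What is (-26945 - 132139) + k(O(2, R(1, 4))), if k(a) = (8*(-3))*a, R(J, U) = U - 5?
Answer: -159300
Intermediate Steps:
R(J, U) = -5 + U
O(L, T) = 7 + L (O(L, T) = 0 - (-7 - L) = 0 + (7 + L) = 7 + L)
k(a) = -24*a
(-26945 - 132139) + k(O(2, R(1, 4))) = (-26945 - 132139) - 24*(7 + 2) = -159084 - 24*9 = -159084 - 216 = -159300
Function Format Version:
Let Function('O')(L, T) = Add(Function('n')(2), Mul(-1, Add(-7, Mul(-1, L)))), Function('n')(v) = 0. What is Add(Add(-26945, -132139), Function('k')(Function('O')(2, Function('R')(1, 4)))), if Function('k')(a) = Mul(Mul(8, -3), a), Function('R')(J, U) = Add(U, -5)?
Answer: -159300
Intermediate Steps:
Function('R')(J, U) = Add(-5, U)
Function('O')(L, T) = Add(7, L) (Function('O')(L, T) = Add(0, Mul(-1, Add(-7, Mul(-1, L)))) = Add(0, Add(7, L)) = Add(7, L))
Function('k')(a) = Mul(-24, a)
Add(Add(-26945, -132139), Function('k')(Function('O')(2, Function('R')(1, 4)))) = Add(Add(-26945, -132139), Mul(-24, Add(7, 2))) = Add(-159084, Mul(-24, 9)) = Add(-159084, -216) = -159300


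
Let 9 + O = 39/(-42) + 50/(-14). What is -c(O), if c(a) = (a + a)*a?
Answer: -729/2 ≈ -364.50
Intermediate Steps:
O = -27/2 (O = -9 + (39/(-42) + 50/(-14)) = -9 + (39*(-1/42) + 50*(-1/14)) = -9 + (-13/14 - 25/7) = -9 - 9/2 = -27/2 ≈ -13.500)
c(a) = 2*a² (c(a) = (2*a)*a = 2*a²)
-c(O) = -2*(-27/2)² = -2*729/4 = -1*729/2 = -729/2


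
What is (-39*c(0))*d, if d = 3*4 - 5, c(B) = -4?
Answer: 1092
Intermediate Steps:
d = 7 (d = 12 - 5 = 7)
(-39*c(0))*d = -39*(-4)*7 = 156*7 = 1092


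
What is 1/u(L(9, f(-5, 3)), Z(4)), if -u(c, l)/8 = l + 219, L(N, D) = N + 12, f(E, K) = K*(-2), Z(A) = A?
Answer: -1/1784 ≈ -0.00056054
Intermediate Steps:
f(E, K) = -2*K
L(N, D) = 12 + N
u(c, l) = -1752 - 8*l (u(c, l) = -8*(l + 219) = -8*(219 + l) = -1752 - 8*l)
1/u(L(9, f(-5, 3)), Z(4)) = 1/(-1752 - 8*4) = 1/(-1752 - 32) = 1/(-1784) = -1/1784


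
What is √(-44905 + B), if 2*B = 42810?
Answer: 10*I*√235 ≈ 153.3*I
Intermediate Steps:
B = 21405 (B = (½)*42810 = 21405)
√(-44905 + B) = √(-44905 + 21405) = √(-23500) = 10*I*√235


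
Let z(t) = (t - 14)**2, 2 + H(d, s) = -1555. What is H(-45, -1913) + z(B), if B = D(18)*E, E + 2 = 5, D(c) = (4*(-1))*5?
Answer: 3919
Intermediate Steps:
D(c) = -20 (D(c) = -4*5 = -20)
E = 3 (E = -2 + 5 = 3)
H(d, s) = -1557 (H(d, s) = -2 - 1555 = -1557)
B = -60 (B = -20*3 = -60)
z(t) = (-14 + t)**2
H(-45, -1913) + z(B) = -1557 + (-14 - 60)**2 = -1557 + (-74)**2 = -1557 + 5476 = 3919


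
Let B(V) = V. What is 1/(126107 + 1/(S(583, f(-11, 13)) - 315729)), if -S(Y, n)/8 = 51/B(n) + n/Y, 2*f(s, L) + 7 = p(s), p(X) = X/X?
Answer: 183990695/23202514573782 ≈ 7.9298e-6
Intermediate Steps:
p(X) = 1
f(s, L) = -3 (f(s, L) = -7/2 + (1/2)*1 = -7/2 + 1/2 = -3)
S(Y, n) = -408/n - 8*n/Y (S(Y, n) = -8*(51/n + n/Y) = -408/n - 8*n/Y)
1/(126107 + 1/(S(583, f(-11, 13)) - 315729)) = 1/(126107 + 1/((-408/(-3) - 8*(-3)/583) - 315729)) = 1/(126107 + 1/((-408*(-1/3) - 8*(-3)*1/583) - 315729)) = 1/(126107 + 1/((136 + 24/583) - 315729)) = 1/(126107 + 1/(79312/583 - 315729)) = 1/(126107 + 1/(-183990695/583)) = 1/(126107 - 583/183990695) = 1/(23202514573782/183990695) = 183990695/23202514573782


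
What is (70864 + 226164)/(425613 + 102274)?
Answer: 297028/527887 ≈ 0.56267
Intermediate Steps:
(70864 + 226164)/(425613 + 102274) = 297028/527887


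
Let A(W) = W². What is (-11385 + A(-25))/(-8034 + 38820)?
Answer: -5380/15393 ≈ -0.34951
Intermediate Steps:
(-11385 + A(-25))/(-8034 + 38820) = (-11385 + (-25)²)/(-8034 + 38820) = (-11385 + 625)/30786 = -10760*1/30786 = -5380/15393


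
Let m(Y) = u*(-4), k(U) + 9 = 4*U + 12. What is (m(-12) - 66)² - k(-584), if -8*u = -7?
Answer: 28653/4 ≈ 7163.3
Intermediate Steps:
u = 7/8 (u = -⅛*(-7) = 7/8 ≈ 0.87500)
k(U) = 3 + 4*U (k(U) = -9 + (4*U + 12) = -9 + (12 + 4*U) = 3 + 4*U)
m(Y) = -7/2 (m(Y) = (7/8)*(-4) = -7/2)
(m(-12) - 66)² - k(-584) = (-7/2 - 66)² - (3 + 4*(-584)) = (-139/2)² - (3 - 2336) = 19321/4 - 1*(-2333) = 19321/4 + 2333 = 28653/4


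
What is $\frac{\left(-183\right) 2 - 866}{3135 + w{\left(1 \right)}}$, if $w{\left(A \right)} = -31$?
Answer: $- \frac{77}{194} \approx -0.39691$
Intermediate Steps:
$\frac{\left(-183\right) 2 - 866}{3135 + w{\left(1 \right)}} = \frac{\left(-183\right) 2 - 866}{3135 - 31} = \frac{-366 - 866}{3104} = \left(-1232\right) \frac{1}{3104} = - \frac{77}{194}$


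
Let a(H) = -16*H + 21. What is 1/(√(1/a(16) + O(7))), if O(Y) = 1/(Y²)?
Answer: 7*√43710/186 ≈ 7.8682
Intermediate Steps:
a(H) = 21 - 16*H
O(Y) = Y⁻²
1/(√(1/a(16) + O(7))) = 1/(√(1/(21 - 16*16) + 7⁻²)) = 1/(√(1/(21 - 256) + 1/49)) = 1/(√(1/(-235) + 1/49)) = 1/(√(-1/235 + 1/49)) = 1/(√(186/11515)) = 1/(√43710/1645) = 7*√43710/186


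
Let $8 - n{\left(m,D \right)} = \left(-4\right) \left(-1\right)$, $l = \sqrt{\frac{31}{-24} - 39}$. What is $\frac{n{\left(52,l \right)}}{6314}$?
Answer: $\frac{2}{3157} \approx 0.00063351$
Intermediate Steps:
$l = \frac{i \sqrt{5802}}{12}$ ($l = \sqrt{31 \left(- \frac{1}{24}\right) - 39} = \sqrt{- \frac{31}{24} - 39} = \sqrt{- \frac{967}{24}} = \frac{i \sqrt{5802}}{12} \approx 6.3476 i$)
$n{\left(m,D \right)} = 4$ ($n{\left(m,D \right)} = 8 - \left(-4\right) \left(-1\right) = 8 - 4 = 4$)
$\frac{n{\left(52,l \right)}}{6314} = \frac{4}{6314} = 4 \cdot \frac{1}{6314} = \frac{2}{3157}$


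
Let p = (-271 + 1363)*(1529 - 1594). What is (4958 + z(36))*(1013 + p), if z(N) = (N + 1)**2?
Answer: -442681209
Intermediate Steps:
p = -70980 (p = 1092*(-65) = -70980)
z(N) = (1 + N)**2
(4958 + z(36))*(1013 + p) = (4958 + (1 + 36)**2)*(1013 - 70980) = (4958 + 37**2)*(-69967) = (4958 + 1369)*(-69967) = 6327*(-69967) = -442681209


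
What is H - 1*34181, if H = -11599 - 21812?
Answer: -67592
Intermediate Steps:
H = -33411
H - 1*34181 = -33411 - 1*34181 = -33411 - 34181 = -67592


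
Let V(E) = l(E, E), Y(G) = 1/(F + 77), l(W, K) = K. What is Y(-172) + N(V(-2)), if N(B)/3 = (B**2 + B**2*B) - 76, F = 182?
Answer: -62159/259 ≈ -240.00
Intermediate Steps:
Y(G) = 1/259 (Y(G) = 1/(182 + 77) = 1/259)
V(E) = E
N(B) = -228 + 3*B**2 + 3*B**3 (N(B) = 3*((B**2 + B**2*B) - 76) = 3*((B**2 + B**3) - 76) = 3*(-76 + B**2 + B**3) = -228 + 3*B**2 + 3*B**3)
Y(-172) + N(V(-2)) = 1/259 + (-228 + 3*(-2)**2 + 3*(-2)**3) = 1/259 + (-228 + 3*4 + 3*(-8)) = 1/259 + (-228 + 12 - 24) = 1/259 - 240 = -62159/259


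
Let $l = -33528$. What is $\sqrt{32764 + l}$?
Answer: $2 i \sqrt{191} \approx 27.641 i$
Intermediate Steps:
$\sqrt{32764 + l} = \sqrt{32764 - 33528} = \sqrt{-764} = 2 i \sqrt{191}$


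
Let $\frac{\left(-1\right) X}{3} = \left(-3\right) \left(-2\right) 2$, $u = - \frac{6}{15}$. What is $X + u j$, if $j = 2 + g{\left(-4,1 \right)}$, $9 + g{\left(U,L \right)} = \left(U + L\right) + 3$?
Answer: $- \frac{166}{5} \approx -33.2$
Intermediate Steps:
$u = - \frac{2}{5}$ ($u = \left(-6\right) \frac{1}{15} = - \frac{2}{5} \approx -0.4$)
$g{\left(U,L \right)} = -6 + L + U$ ($g{\left(U,L \right)} = -9 + \left(\left(U + L\right) + 3\right) = -9 + \left(\left(L + U\right) + 3\right) = -9 + \left(3 + L + U\right) = -6 + L + U$)
$j = -7$ ($j = 2 - 9 = -7$)
$X = -36$ ($X = - 3 \left(-3\right) \left(-2\right) 2 = - 3 \cdot 6 \cdot 2 = \left(-3\right) 12 = -36$)
$X + u j = -36 - - \frac{14}{5} = -36 + \frac{14}{5} = - \frac{166}{5}$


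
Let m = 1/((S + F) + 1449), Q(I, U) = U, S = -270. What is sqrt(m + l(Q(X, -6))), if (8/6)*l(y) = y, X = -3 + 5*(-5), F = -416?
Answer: I*sqrt(10475990)/1526 ≈ 2.121*I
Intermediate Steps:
X = -28 (X = -3 - 25 = -28)
l(y) = 3*y/4
m = 1/763 (m = 1/((-270 - 416) + 1449) = 1/(-686 + 1449) = 1/763 ≈ 0.0013106)
sqrt(m + l(Q(X, -6))) = sqrt(1/763 + (3/4)*(-6)) = sqrt(1/763 - 9/2) = sqrt(-6865/1526) = I*sqrt(10475990)/1526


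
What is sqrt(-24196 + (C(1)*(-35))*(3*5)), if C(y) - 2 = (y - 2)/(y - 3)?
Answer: I*sqrt(102034)/2 ≈ 159.71*I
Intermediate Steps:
C(y) = 2 + (-2 + y)/(-3 + y) (C(y) = 2 + (y - 2)/(y - 3) = 2 + (-2 + y)/(-3 + y))
sqrt(-24196 + (C(1)*(-35))*(3*5)) = sqrt(-24196 + (((-8 + 3*1)/(-3 + 1))*(-35))*(3*5)) = sqrt(-24196 + (((-8 + 3)/(-2))*(-35))*15) = sqrt(-24196 + (-1/2*(-5)*(-35))*15) = sqrt(-24196 + ((5/2)*(-35))*15) = sqrt(-24196 - 175/2*15) = sqrt(-24196 - 2625/2) = sqrt(-51017/2) = I*sqrt(102034)/2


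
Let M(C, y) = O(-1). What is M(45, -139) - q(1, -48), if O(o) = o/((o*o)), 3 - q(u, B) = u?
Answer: -3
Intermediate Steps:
q(u, B) = 3 - u
O(o) = 1/o (O(o) = o/(o²) = o/o² = 1/o)
M(C, y) = -1 (M(C, y) = 1/(-1) = -1)
M(45, -139) - q(1, -48) = -1 - (3 - 1*1) = -1 - (3 - 1) = -1 - 1*2 = -1 - 2 = -3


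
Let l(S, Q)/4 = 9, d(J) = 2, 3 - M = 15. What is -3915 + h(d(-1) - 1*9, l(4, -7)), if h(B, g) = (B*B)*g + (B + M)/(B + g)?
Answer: -62398/29 ≈ -2151.7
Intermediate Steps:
M = -12 (M = 3 - 1*15 = 3 - 15 = -12)
l(S, Q) = 36 (l(S, Q) = 4*9 = 36)
h(B, g) = g*B² + (-12 + B)/(B + g) (h(B, g) = (B*B)*g + (B - 12)/(B + g) = B²*g + (-12 + B)/(B + g) = g*B² + (-12 + B)/(B + g))
-3915 + h(d(-1) - 1*9, l(4, -7)) = -3915 + (-12 + (2 - 1*9) + 36*(2 - 1*9)³ + (2 - 1*9)²*36²)/((2 - 1*9) + 36) = -3915 + (-12 + (2 - 9) + 36*(2 - 9)³ + (2 - 9)²*1296)/((2 - 9) + 36) = -3915 + (-12 - 7 + 36*(-7)³ + (-7)²*1296)/(-7 + 36) = -3915 + (-12 - 7 + 36*(-343) + 49*1296)/29 = -3915 + (-12 - 7 - 12348 + 63504)/29 = -3915 + (1/29)*51137 = -3915 + 51137/29 = -62398/29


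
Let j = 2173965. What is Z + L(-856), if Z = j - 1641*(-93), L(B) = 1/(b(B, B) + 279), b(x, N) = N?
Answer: 1342435505/577 ≈ 2.3266e+6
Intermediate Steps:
L(B) = 1/(279 + B) (L(B) = 1/(B + 279) = 1/(279 + B))
Z = 2326578 (Z = 2173965 - 1641*(-93) = 2173965 + 152613 = 2326578)
Z + L(-856) = 2326578 + 1/(279 - 856) = 2326578 + 1/(-577) = 2326578 - 1/577 = 1342435505/577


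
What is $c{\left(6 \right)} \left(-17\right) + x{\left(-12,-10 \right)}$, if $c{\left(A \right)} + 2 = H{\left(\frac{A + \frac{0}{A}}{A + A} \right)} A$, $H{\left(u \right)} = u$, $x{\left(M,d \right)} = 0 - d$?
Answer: $-7$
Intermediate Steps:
$x{\left(M,d \right)} = - d$
$c{\left(A \right)} = -2 + \frac{A}{2}$ ($c{\left(A \right)} = -2 + \frac{A + \frac{0}{A}}{A + A} A = -2 + \frac{A + 0}{2 A} A = -2 + A \frac{1}{2 A} A = -2 + \frac{A}{2}$)
$c{\left(6 \right)} \left(-17\right) + x{\left(-12,-10 \right)} = \left(-2 + \frac{1}{2} \cdot 6\right) \left(-17\right) - -10 = \left(-2 + 3\right) \left(-17\right) + 10 = 1 \left(-17\right) + 10 = -17 + 10 = -7$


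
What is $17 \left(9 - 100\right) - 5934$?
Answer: $-7481$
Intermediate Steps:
$17 \left(9 - 100\right) - 5934 = 17 \left(-91\right) - 5934 = -1547 - 5934 = -7481$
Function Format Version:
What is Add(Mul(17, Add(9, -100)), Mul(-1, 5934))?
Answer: -7481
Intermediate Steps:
Add(Mul(17, Add(9, -100)), Mul(-1, 5934)) = Add(Mul(17, -91), -5934) = Add(-1547, -5934) = -7481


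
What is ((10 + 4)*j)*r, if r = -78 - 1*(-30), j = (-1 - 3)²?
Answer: -10752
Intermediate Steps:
j = 16 (j = (-4)² = 16)
r = -48 (r = -78 + 30 = -48)
((10 + 4)*j)*r = ((10 + 4)*16)*(-48) = (14*16)*(-48) = 224*(-48) = -10752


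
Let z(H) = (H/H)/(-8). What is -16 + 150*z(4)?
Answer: -139/4 ≈ -34.750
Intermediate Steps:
z(H) = -⅛ (z(H) = 1*(-⅛) = -⅛)
-16 + 150*z(4) = -16 + 150*(-⅛) = -16 - 75/4 = -139/4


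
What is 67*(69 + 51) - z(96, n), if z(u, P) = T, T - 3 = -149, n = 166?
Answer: 8186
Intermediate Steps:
T = -146 (T = 3 - 149 = -146)
z(u, P) = -146
67*(69 + 51) - z(96, n) = 67*(69 + 51) - 1*(-146) = 67*120 + 146 = 8040 + 146 = 8186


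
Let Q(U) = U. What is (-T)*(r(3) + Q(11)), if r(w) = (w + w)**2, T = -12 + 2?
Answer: 470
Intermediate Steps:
T = -10
r(w) = 4*w**2 (r(w) = (2*w)**2 = 4*w**2)
(-T)*(r(3) + Q(11)) = (-1*(-10))*(4*3**2 + 11) = 10*(4*9 + 11) = 10*(36 + 11) = 10*47 = 470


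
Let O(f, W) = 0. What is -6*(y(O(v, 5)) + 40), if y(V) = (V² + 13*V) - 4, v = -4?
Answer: -216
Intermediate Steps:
y(V) = -4 + V² + 13*V
-6*(y(O(v, 5)) + 40) = -6*((-4 + 0² + 13*0) + 40) = -6*((-4 + 0 + 0) + 40) = -6*(-4 + 40) = -6*36 = -216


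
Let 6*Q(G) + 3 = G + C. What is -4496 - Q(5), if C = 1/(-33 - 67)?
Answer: -2697799/600 ≈ -4496.3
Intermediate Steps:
C = -1/100 (C = 1/(-100) = -1/100 ≈ -0.010000)
Q(G) = -301/600 + G/6 (Q(G) = -½ + (G - 1/100)/6 = -½ + (-1/100 + G)/6 = -½ + (-1/600 + G/6) = -301/600 + G/6)
-4496 - Q(5) = -4496 - (-301/600 + (⅙)*5) = -4496 - (-301/600 + ⅚) = -4496 - 1*199/600 = -4496 - 199/600 = -2697799/600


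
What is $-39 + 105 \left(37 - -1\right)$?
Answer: $3951$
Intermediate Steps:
$-39 + 105 \left(37 - -1\right) = -39 + 105 \left(37 + 1\right) = -39 + 105 \cdot 38 = -39 + 3990 = 3951$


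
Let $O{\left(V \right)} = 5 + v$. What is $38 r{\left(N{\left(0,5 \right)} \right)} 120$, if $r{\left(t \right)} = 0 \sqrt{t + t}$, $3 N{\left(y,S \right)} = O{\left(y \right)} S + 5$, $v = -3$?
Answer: $0$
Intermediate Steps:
$O{\left(V \right)} = 2$ ($O{\left(V \right)} = 5 - 3 = 2$)
$N{\left(y,S \right)} = \frac{5}{3} + \frac{2 S}{3}$ ($N{\left(y,S \right)} = \frac{2 S + 5}{3} = \frac{5 + 2 S}{3} = \frac{5}{3} + \frac{2 S}{3}$)
$r{\left(t \right)} = 0$ ($r{\left(t \right)} = 0 \sqrt{2 t} = 0 \sqrt{2} \sqrt{t} = 0$)
$38 r{\left(N{\left(0,5 \right)} \right)} 120 = 38 \cdot 0 \cdot 120 = 0 \cdot 120 = 0$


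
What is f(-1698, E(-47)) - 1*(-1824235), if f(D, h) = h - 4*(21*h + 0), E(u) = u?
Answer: 1828136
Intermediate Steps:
f(D, h) = -83*h (f(D, h) = h - 84*h = -83*h)
f(-1698, E(-47)) - 1*(-1824235) = -83*(-47) - 1*(-1824235) = 3901 + 1824235 = 1828136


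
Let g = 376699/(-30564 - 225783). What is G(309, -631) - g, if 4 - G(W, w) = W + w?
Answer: 83945821/256347 ≈ 327.47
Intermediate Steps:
G(W, w) = 4 - W - w (G(W, w) = 4 - (W + w) = 4 + (-W - w) = 4 - W - w)
g = -376699/256347 (g = 376699/(-256347) = 376699*(-1/256347) = -376699/256347 ≈ -1.4695)
G(309, -631) - g = (4 - 1*309 - 1*(-631)) - 1*(-376699/256347) = (4 - 309 + 631) + 376699/256347 = 326 + 376699/256347 = 83945821/256347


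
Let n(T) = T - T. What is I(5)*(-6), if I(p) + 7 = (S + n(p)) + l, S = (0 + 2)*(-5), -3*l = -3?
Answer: 96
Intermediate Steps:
l = 1 (l = -1/3*(-3) = 1)
S = -10 (S = 2*(-5) = -10)
n(T) = 0
I(p) = -16 (I(p) = -7 + ((-10 + 0) + 1) = -7 + (-10 + 1) = -7 - 9 = -16)
I(5)*(-6) = -16*(-6) = 96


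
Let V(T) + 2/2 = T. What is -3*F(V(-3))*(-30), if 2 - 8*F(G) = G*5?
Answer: 495/2 ≈ 247.50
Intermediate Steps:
V(T) = -1 + T
F(G) = ¼ - 5*G/8 (F(G) = ¼ - G*5/8 = ¼ - 5*G/8)
-3*F(V(-3))*(-30) = -3*(¼ - 5*(-1 - 3)/8)*(-30) = -3*(¼ - 5/8*(-4))*(-30) = -3*(¼ + 5/2)*(-30) = -3*11/4*(-30) = -33/4*(-30) = 495/2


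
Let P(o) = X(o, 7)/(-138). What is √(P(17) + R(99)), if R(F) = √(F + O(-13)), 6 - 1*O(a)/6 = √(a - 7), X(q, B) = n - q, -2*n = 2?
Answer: √(69 + 529*√3*√(45 - 4*I*√5))/23 ≈ 3.4401 - 0.16702*I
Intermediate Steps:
n = -1 (n = -½*2 = -1)
X(q, B) = -1 - q
O(a) = 36 - 6*√(-7 + a) (O(a) = 36 - 6*√(a - 7) = 36 - 6*√(-7 + a))
P(o) = 1/138 + o/138 (P(o) = (-1 - o)/(-138) = (-1 - o)*(-1/138) = 1/138 + o/138)
R(F) = √(36 + F - 12*I*√5) (R(F) = √(F + (36 - 6*√(-7 - 13))) = √(F + (36 - 12*I*√5)) = √(36 + F - 12*I*√5))
√(P(17) + R(99)) = √((1/138 + (1/138)*17) + √(36 + 99 - 12*I*√5)) = √((1/138 + 17/138) + √(135 - 12*I*√5)) = √(3/23 + √(135 - 12*I*√5))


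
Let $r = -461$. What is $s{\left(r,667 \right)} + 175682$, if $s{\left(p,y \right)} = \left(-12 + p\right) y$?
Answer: $-139809$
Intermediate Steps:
$s{\left(p,y \right)} = y \left(-12 + p\right)$
$s{\left(r,667 \right)} + 175682 = 667 \left(-12 - 461\right) + 175682 = 667 \left(-473\right) + 175682 = -315491 + 175682 = -139809$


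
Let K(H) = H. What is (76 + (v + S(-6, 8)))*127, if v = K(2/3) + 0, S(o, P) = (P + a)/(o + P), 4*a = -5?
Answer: 243967/24 ≈ 10165.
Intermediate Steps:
a = -5/4 (a = (¼)*(-5) = -5/4 ≈ -1.2500)
S(o, P) = (-5/4 + P)/(P + o) (S(o, P) = (P - 5/4)/(o + P) = (-5/4 + P)/(P + o))
v = ⅔ (v = 2/3 + 0 = 2*(⅓) + 0 = ⅔ + 0 = ⅔ ≈ 0.66667)
(76 + (v + S(-6, 8)))*127 = (76 + (⅔ + (-5/4 + 8)/(8 - 6)))*127 = (76 + (⅔ + (27/4)/2))*127 = (76 + (⅔ + (½)*(27/4)))*127 = (76 + (⅔ + 27/8))*127 = (76 + 97/24)*127 = (1921/24)*127 = 243967/24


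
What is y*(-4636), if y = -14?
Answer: 64904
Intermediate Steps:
y*(-4636) = -14*(-4636) = 64904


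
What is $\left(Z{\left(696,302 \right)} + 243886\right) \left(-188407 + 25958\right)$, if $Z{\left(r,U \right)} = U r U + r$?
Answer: $-10351667124134$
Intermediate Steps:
$Z{\left(r,U \right)} = r + r U^{2}$ ($Z{\left(r,U \right)} = r U^{2} + r = r + r U^{2}$)
$\left(Z{\left(696,302 \right)} + 243886\right) \left(-188407 + 25958\right) = \left(696 \left(1 + 302^{2}\right) + 243886\right) \left(-188407 + 25958\right) = \left(696 \left(1 + 91204\right) + 243886\right) \left(-162449\right) = \left(696 \cdot 91205 + 243886\right) \left(-162449\right) = \left(63478680 + 243886\right) \left(-162449\right) = 63722566 \left(-162449\right) = -10351667124134$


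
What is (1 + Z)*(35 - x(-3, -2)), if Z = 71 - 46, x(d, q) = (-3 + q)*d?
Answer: 520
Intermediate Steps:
x(d, q) = d*(-3 + q)
Z = 25
(1 + Z)*(35 - x(-3, -2)) = (1 + 25)*(35 - (-3)*(-3 - 2)) = 26*(35 - (-3)*(-5)) = 26*(35 - 1*15) = 26*(35 - 15) = 26*20 = 520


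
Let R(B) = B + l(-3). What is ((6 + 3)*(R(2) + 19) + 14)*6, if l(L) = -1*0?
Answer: 1218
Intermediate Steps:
l(L) = 0
R(B) = B (R(B) = B + 0 = B)
((6 + 3)*(R(2) + 19) + 14)*6 = ((6 + 3)*(2 + 19) + 14)*6 = (9*21 + 14)*6 = (189 + 14)*6 = 203*6 = 1218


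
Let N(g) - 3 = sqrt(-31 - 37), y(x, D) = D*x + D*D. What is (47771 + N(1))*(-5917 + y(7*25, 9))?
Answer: -203565014 - 8522*I*sqrt(17) ≈ -2.0357e+8 - 35137.0*I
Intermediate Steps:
y(x, D) = D**2 + D*x (y(x, D) = D*x + D**2 = D**2 + D*x)
N(g) = 3 + 2*I*sqrt(17) (N(g) = 3 + sqrt(-31 - 37) = 3 + sqrt(-68) = 3 + 2*I*sqrt(17))
(47771 + N(1))*(-5917 + y(7*25, 9)) = (47771 + (3 + 2*I*sqrt(17)))*(-5917 + 9*(9 + 7*25)) = (47774 + 2*I*sqrt(17))*(-5917 + 9*(9 + 175)) = (47774 + 2*I*sqrt(17))*(-5917 + 9*184) = (47774 + 2*I*sqrt(17))*(-5917 + 1656) = (47774 + 2*I*sqrt(17))*(-4261) = -203565014 - 8522*I*sqrt(17)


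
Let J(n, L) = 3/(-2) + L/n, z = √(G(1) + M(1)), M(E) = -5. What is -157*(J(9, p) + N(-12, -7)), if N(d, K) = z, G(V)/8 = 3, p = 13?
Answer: 157/18 - 157*√19 ≈ -675.63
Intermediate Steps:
G(V) = 24 (G(V) = 8*3 = 24)
z = √19 (z = √(24 - 5) = √19 ≈ 4.3589)
N(d, K) = √19
J(n, L) = -3/2 + L/n (J(n, L) = 3*(-½) + L/n = -3/2 + L/n)
-157*(J(9, p) + N(-12, -7)) = -157*((-3/2 + 13/9) + √19) = -157*(-1/18 + √19) = 157/18 - 157*√19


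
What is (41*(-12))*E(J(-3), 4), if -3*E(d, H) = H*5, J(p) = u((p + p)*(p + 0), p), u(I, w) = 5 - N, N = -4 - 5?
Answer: 3280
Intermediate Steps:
N = -9
u(I, w) = 14 (u(I, w) = 5 - 1*(-9) = 5 + 9 = 14)
J(p) = 14
E(d, H) = -5*H/3 (E(d, H) = -H*5/3 = -5*H/3)
(41*(-12))*E(J(-3), 4) = (41*(-12))*(-5/3*4) = -492*(-20/3) = 3280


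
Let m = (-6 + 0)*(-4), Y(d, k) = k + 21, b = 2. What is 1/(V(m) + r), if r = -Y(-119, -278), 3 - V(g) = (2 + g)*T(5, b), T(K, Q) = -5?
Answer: 1/390 ≈ 0.0025641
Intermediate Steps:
Y(d, k) = 21 + k
m = 24 (m = -6*(-4) = 24)
V(g) = 13 + 5*g (V(g) = 3 - (2 + g)*(-5) = 3 - (-10 - 5*g) = 3 + (10 + 5*g) = 13 + 5*g)
r = 257 (r = -(21 - 278) = -1*(-257) = 257)
1/(V(m) + r) = 1/((13 + 5*24) + 257) = 1/((13 + 120) + 257) = 1/(133 + 257) = 1/390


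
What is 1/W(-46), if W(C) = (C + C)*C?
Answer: 1/4232 ≈ 0.00023629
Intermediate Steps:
W(C) = 2*C**2 (W(C) = (2*C)*C = 2*C**2)
1/W(-46) = 1/(2*(-46)**2) = 1/(2*2116) = 1/4232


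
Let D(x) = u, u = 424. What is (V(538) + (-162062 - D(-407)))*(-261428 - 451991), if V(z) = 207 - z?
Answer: 116156741323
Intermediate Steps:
D(x) = 424
(V(538) + (-162062 - D(-407)))*(-261428 - 451991) = ((207 - 1*538) + (-162062 - 1*424))*(-261428 - 451991) = ((207 - 538) + (-162062 - 424))*(-713419) = (-331 - 162486)*(-713419) = -162817*(-713419) = 116156741323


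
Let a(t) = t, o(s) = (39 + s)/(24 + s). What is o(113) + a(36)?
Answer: 5084/137 ≈ 37.109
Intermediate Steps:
o(s) = (39 + s)/(24 + s)
o(113) + a(36) = (39 + 113)/(24 + 113) + 36 = 152/137 + 36 = 5084/137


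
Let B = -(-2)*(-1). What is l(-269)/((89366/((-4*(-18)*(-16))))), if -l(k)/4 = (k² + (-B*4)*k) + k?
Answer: 161141760/44683 ≈ 3606.3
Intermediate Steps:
B = -2 (B = -1*2 = -2)
l(k) = -36*k - 4*k² (l(k) = -4*((k² + (-1*(-2)*4)*k) + k) = -4*((k² + (2*4)*k) + k) = -4*((k² + 8*k) + k) = -4*(k² + 9*k) = -36*k - 4*k²)
l(-269)/((89366/((-4*(-18)*(-16))))) = (-4*(-269)*(9 - 269))/((89366/((-4*(-18)*(-16))))) = (-4*(-269)*(-260))/((89366/((72*(-16))))) = -279760/(89366/(-1152)) = -279760/(89366*(-1/1152)) = -279760/(-44683/576) = -279760*(-576/44683) = 161141760/44683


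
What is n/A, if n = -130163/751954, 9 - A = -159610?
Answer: -130163/120026145526 ≈ -1.0845e-6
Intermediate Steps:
A = 159619 (A = 9 - 1*(-159610) = 9 + 159610 = 159619)
n = -130163/751954 (n = -130163*1/751954 = -130163/751954 ≈ -0.17310)
n/A = -130163/751954/159619 = -130163/751954*1/159619 = -130163/120026145526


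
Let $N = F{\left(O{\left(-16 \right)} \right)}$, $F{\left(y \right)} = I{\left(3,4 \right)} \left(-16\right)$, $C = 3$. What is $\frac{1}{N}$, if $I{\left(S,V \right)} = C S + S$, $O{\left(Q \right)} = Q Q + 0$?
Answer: $- \frac{1}{192} \approx -0.0052083$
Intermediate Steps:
$O{\left(Q \right)} = Q^{2}$ ($O{\left(Q \right)} = Q^{2} + 0 = Q^{2}$)
$I{\left(S,V \right)} = 4 S$ ($I{\left(S,V \right)} = 3 S + S = 4 S$)
$F{\left(y \right)} = -192$ ($F{\left(y \right)} = 4 \cdot 3 \left(-16\right) = 12 \left(-16\right) = -192$)
$N = -192$
$\frac{1}{N} = \frac{1}{-192} = - \frac{1}{192}$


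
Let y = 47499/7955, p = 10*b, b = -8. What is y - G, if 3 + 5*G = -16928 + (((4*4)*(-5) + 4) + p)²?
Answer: -11733856/7955 ≈ -1475.0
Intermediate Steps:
p = -80 (p = 10*(-8) = -80)
y = 47499/7955 (y = 47499*(1/7955) = 47499/7955 ≈ 5.9710)
G = 1481 (G = -⅗ + (-16928 + (((4*4)*(-5) + 4) - 80)²)/5 = -⅗ + (-16928 + ((16*(-5) + 4) - 80)²)/5 = -⅗ + (-16928 + ((-80 + 4) - 80)²)/5 = -⅗ + (-16928 + (-76 - 80)²)/5 = -⅗ + (-16928 + (-156)²)/5 = -⅗ + (-16928 + 24336)/5 = -⅗ + (⅕)*7408 = -⅗ + 7408/5 = 1481)
y - G = 47499/7955 - 1*1481 = 47499/7955 - 1481 = -11733856/7955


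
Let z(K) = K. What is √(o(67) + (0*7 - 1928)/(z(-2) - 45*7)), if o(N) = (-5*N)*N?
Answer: I*√2254864429/317 ≈ 149.8*I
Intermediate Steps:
o(N) = -5*N²
√(o(67) + (0*7 - 1928)/(z(-2) - 45*7)) = √(-5*67² + (0*7 - 1928)/(-2 - 45*7)) = √(-5*4489 + (0 - 1928)/(-2 - 315)) = √(-22445 - 1928/(-317)) = √(-22445 - 1928*(-1/317)) = √(-22445 + 1928/317) = √(-7113137/317) = I*√2254864429/317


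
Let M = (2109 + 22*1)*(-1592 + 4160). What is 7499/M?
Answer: 7499/5472408 ≈ 0.0013703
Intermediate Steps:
M = 5472408 (M = (2109 + 22)*2568 = 2131*2568 = 5472408)
7499/M = 7499/5472408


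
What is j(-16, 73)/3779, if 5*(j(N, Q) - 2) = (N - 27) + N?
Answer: -49/18895 ≈ -0.0025933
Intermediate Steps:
j(N, Q) = -17/5 + 2*N/5 (j(N, Q) = 2 + ((N - 27) + N)/5 = 2 + ((-27 + N) + N)/5 = 2 + (-27 + 2*N)/5 = 2 + (-27/5 + 2*N/5) = -17/5 + 2*N/5)
j(-16, 73)/3779 = (-17/5 + (⅖)*(-16))/3779 = (-17/5 - 32/5)*(1/3779) = -49/5*1/3779 = -49/18895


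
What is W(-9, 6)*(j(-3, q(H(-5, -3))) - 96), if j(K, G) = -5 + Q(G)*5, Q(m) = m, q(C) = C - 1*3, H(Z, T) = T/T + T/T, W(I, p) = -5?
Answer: 530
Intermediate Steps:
H(Z, T) = 2 (H(Z, T) = 1 + 1 = 2)
q(C) = -3 + C (q(C) = C - 3 = -3 + C)
j(K, G) = -5 + 5*G (j(K, G) = -5 + G*5 = -5 + 5*G)
W(-9, 6)*(j(-3, q(H(-5, -3))) - 96) = -5*((-5 + 5*(-3 + 2)) - 96) = -5*((-5 + 5*(-1)) - 96) = -5*((-5 - 5) - 96) = -5*(-10 - 96) = -5*(-106) = 530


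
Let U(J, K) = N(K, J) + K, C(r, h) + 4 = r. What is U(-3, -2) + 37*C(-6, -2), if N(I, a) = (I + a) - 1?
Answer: -378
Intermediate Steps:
C(r, h) = -4 + r
N(I, a) = -1 + I + a
U(J, K) = -1 + J + 2*K (U(J, K) = (-1 + K + J) + K = (-1 + J + K) + K = -1 + J + 2*K)
U(-3, -2) + 37*C(-6, -2) = (-1 - 3 + 2*(-2)) + 37*(-4 - 6) = (-1 - 3 - 4) + 37*(-10) = -8 - 370 = -378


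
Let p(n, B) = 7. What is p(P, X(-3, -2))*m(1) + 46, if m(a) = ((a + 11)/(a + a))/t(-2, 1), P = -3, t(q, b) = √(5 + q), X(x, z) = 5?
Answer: 46 + 14*√3 ≈ 70.249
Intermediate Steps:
m(a) = √3*(11 + a)/(6*a) (m(a) = ((a + 11)/(a + a))/(√(5 - 2)) = ((11 + a)/((2*a)))/(√3) = ((11 + a)*(1/(2*a)))*(√3/3) = ((11 + a)/(2*a))*(√3/3) = √3*(11 + a)/(6*a))
p(P, X(-3, -2))*m(1) + 46 = 7*((⅙)*√3*(11 + 1)/1) + 46 = 7*((⅙)*√3*1*12) + 46 = 7*(2*√3) + 46 = 14*√3 + 46 = 46 + 14*√3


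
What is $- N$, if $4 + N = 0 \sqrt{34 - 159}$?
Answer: $4$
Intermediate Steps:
$N = -4$ ($N = -4 + 0 \sqrt{34 - 159} = -4 + 0 \sqrt{-125} = -4 + 0 \cdot 5 i \sqrt{5} = -4 + 0 = -4$)
$- N = \left(-1\right) \left(-4\right) = 4$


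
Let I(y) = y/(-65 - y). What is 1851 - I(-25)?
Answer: 14803/8 ≈ 1850.4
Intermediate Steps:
1851 - I(-25) = 1851 - (-1)*(-25)/(65 - 25) = 1851 - (-1)*(-25)/40 = 1851 - 1*5/8 = 1851 - 5/8 = 14803/8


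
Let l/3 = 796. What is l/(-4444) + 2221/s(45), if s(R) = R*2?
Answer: 2413801/99990 ≈ 24.140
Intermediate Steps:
s(R) = 2*R
l = 2388 (l = 3*796 = 2388)
l/(-4444) + 2221/s(45) = 2388/(-4444) + 2221/((2*45)) = 2388*(-1/4444) + 2221/90 = -597/1111 + 2221*(1/90) = -597/1111 + 2221/90 = 2413801/99990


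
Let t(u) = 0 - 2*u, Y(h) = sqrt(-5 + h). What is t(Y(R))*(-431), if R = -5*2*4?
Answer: 2586*I*sqrt(5) ≈ 5782.5*I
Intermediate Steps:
R = -40 (R = -10*4 = -40)
t(u) = -2*u
t(Y(R))*(-431) = -2*sqrt(-5 - 40)*(-431) = -6*I*sqrt(5)*(-431) = 2586*I*sqrt(5)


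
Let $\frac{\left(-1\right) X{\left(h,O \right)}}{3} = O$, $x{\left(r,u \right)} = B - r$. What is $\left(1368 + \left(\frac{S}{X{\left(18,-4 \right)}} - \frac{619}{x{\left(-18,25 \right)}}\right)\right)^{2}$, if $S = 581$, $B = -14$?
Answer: $\frac{14326225}{9} \approx 1.5918 \cdot 10^{6}$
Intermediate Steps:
$x{\left(r,u \right)} = -14 - r$
$X{\left(h,O \right)} = - 3 O$
$\left(1368 + \left(\frac{S}{X{\left(18,-4 \right)}} - \frac{619}{x{\left(-18,25 \right)}}\right)\right)^{2} = \left(1368 + \left(\frac{581}{\left(-3\right) \left(-4\right)} - \frac{619}{-14 - -18}\right)\right)^{2} = \left(1368 + \left(\frac{581}{12} - \frac{619}{-14 + 18}\right)\right)^{2} = \left(1368 + \left(581 \cdot \frac{1}{12} - \frac{619}{4}\right)\right)^{2} = \left(1368 + \left(\frac{581}{12} - \frac{619}{4}\right)\right)^{2} = \left(1368 - \frac{319}{3}\right)^{2} = \left(\frac{3785}{3}\right)^{2} = \frac{14326225}{9}$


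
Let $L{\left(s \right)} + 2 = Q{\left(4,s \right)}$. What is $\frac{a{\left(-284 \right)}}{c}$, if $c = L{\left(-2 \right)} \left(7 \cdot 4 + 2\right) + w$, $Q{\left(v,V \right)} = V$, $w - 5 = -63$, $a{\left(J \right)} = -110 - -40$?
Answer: $\frac{35}{89} \approx 0.39326$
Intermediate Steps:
$a{\left(J \right)} = -70$ ($a{\left(J \right)} = -110 + 40 = -70$)
$w = -58$ ($w = 5 - 63 = -58$)
$L{\left(s \right)} = -2 + s$
$c = -178$ ($c = \left(-2 - 2\right) \left(7 \cdot 4 + 2\right) - 58 = - 4 \left(28 + 2\right) - 58 = \left(-4\right) 30 - 58 = -120 - 58 = -178$)
$\frac{a{\left(-284 \right)}}{c} = - \frac{70}{-178} = \left(-70\right) \left(- \frac{1}{178}\right) = \frac{35}{89}$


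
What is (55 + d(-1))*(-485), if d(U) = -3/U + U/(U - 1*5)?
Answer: -169265/6 ≈ -28211.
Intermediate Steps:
d(U) = -3/U + U/(-5 + U) (d(U) = -3/U + U/(U - 5) = -3/U + U/(-5 + U))
(55 + d(-1))*(-485) = (55 + (15 + (-1)**2 - 3*(-1))/((-1)*(-5 - 1)))*(-485) = (55 - 1*(15 + 1 + 3)/(-6))*(-485) = (55 - 1*(-1/6)*19)*(-485) = (55 + 19/6)*(-485) = (349/6)*(-485) = -169265/6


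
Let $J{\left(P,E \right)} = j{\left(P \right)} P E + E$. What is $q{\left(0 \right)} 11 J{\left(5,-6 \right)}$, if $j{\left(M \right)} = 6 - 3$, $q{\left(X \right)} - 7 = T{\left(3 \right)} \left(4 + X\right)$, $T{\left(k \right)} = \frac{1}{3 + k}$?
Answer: $-8096$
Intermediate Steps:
$q{\left(X \right)} = \frac{23}{3} + \frac{X}{6}$ ($q{\left(X \right)} = 7 + \frac{4 + X}{3 + 3} = 7 + \frac{4 + X}{6} = 7 + \left(\frac{2}{3} + \frac{X}{6}\right) = \frac{23}{3} + \frac{X}{6}$)
$j{\left(M \right)} = 3$ ($j{\left(M \right)} = 6 - 3 = 3$)
$J{\left(P,E \right)} = E + 3 E P$ ($J{\left(P,E \right)} = 3 P E + E = 3 E P + E = E + 3 E P$)
$q{\left(0 \right)} 11 J{\left(5,-6 \right)} = \left(\frac{23}{3} + \frac{1}{6} \cdot 0\right) 11 \left(- 6 \left(1 + 3 \cdot 5\right)\right) = \left(\frac{23}{3} + 0\right) 11 \left(- 6 \left(1 + 15\right)\right) = \frac{23}{3} \cdot 11 \left(\left(-6\right) 16\right) = \frac{253}{3} \left(-96\right) = -8096$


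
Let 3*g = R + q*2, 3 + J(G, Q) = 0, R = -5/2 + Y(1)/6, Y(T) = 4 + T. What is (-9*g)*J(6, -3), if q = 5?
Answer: 75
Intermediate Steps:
R = -5/3 (R = -5/2 + (4 + 1)/6 = -5*1/2 + 5*(1/6) = -5/2 + 5/6 = -5/3 ≈ -1.6667)
J(G, Q) = -3 (J(G, Q) = -3 + 0 = -3)
g = 25/9 (g = (-5/3 + 5*2)/3 = (-5/3 + 10)/3 = (1/3)*(25/3) = 25/9 ≈ 2.7778)
(-9*g)*J(6, -3) = -9*25/9*(-3) = -25*(-3) = 75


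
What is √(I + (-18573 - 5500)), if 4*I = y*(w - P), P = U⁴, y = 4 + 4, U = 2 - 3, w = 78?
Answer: I*√23919 ≈ 154.66*I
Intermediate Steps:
U = -1
y = 8
P = 1 (P = (-1)⁴ = 1)
I = 154 (I = (8*(78 - 1*1))/4 = (8*(78 - 1))/4 = (8*77)/4 = (¼)*616 = 154)
√(I + (-18573 - 5500)) = √(154 + (-18573 - 5500)) = √(154 - 24073) = √(-23919) = I*√23919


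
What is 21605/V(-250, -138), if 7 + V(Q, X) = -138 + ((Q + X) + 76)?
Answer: -21605/457 ≈ -47.276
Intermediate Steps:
V(Q, X) = -69 + Q + X (V(Q, X) = -7 + (-138 + ((Q + X) + 76)) = -7 + (-138 + (76 + Q + X)) = -7 + (-62 + Q + X) = -69 + Q + X)
21605/V(-250, -138) = 21605/(-69 - 250 - 138) = 21605/(-457) = 21605*(-1/457) = -21605/457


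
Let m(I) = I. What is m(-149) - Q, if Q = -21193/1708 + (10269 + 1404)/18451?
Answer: -4324537333/31514308 ≈ -137.22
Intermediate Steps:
Q = -371094559/31514308 (Q = -21193*1/1708 + 11673*(1/18451) = -21193/1708 + 11673/18451 = -371094559/31514308 ≈ -11.775)
m(-149) - Q = -149 - 1*(-371094559/31514308) = -149 + 371094559/31514308 = -4324537333/31514308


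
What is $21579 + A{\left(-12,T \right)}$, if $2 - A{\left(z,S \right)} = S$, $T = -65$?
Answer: $21646$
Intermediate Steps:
$A{\left(z,S \right)} = 2 - S$
$21579 + A{\left(-12,T \right)} = 21579 + \left(2 - -65\right) = 21579 + \left(2 + 65\right) = 21579 + 67 = 21646$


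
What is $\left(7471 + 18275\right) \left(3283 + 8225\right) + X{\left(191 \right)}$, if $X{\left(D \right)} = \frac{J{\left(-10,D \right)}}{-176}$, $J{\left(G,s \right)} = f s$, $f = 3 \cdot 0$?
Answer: $296284968$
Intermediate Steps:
$f = 0$
$J{\left(G,s \right)} = 0$ ($J{\left(G,s \right)} = 0 s = 0$)
$X{\left(D \right)} = 0$ ($X{\left(D \right)} = \frac{0}{-176} = 0 \left(- \frac{1}{176}\right) = 0$)
$\left(7471 + 18275\right) \left(3283 + 8225\right) + X{\left(191 \right)} = \left(7471 + 18275\right) \left(3283 + 8225\right) + 0 = 25746 \cdot 11508 + 0 = 296284968 + 0 = 296284968$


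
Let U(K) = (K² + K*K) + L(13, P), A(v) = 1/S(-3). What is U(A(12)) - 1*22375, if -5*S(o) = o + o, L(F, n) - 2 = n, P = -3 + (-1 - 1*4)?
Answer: -402833/18 ≈ -22380.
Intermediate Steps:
P = -8 (P = -3 + (-1 - 4) = -3 - 5 = -8)
L(F, n) = 2 + n
S(o) = -2*o/5 (S(o) = -(o + o)/5 = -2*o/5)
A(v) = ⅚ (A(v) = 1/(-⅖*(-3)) = 1/(6/5) = ⅚)
U(K) = -6 + 2*K² (U(K) = (K² + K*K) + (2 - 8) = (K² + K²) - 6 = 2*K² - 6 = -6 + 2*K²)
U(A(12)) - 1*22375 = (-6 + 2*(⅚)²) - 1*22375 = (-6 + 2*(25/36)) - 22375 = (-6 + 25/18) - 22375 = -83/18 - 22375 = -402833/18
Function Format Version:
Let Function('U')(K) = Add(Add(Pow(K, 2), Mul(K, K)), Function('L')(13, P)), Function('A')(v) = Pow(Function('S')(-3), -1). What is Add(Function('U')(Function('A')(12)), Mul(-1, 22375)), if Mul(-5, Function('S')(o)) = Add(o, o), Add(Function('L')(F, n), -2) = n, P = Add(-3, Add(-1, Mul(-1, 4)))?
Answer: Rational(-402833, 18) ≈ -22380.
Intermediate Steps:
P = -8 (P = Add(-3, Add(-1, -4)) = Add(-3, -5) = -8)
Function('L')(F, n) = Add(2, n)
Function('S')(o) = Mul(Rational(-2, 5), o) (Function('S')(o) = Mul(Rational(-1, 5), Add(o, o)) = Mul(Rational(-1, 5), Mul(2, o)) = Mul(Rational(-2, 5), o))
Function('A')(v) = Rational(5, 6) (Function('A')(v) = Pow(Mul(Rational(-2, 5), -3), -1) = Pow(Rational(6, 5), -1) = Rational(5, 6))
Function('U')(K) = Add(-6, Mul(2, Pow(K, 2))) (Function('U')(K) = Add(Add(Pow(K, 2), Mul(K, K)), Add(2, -8)) = Add(Add(Pow(K, 2), Pow(K, 2)), -6) = Add(Mul(2, Pow(K, 2)), -6) = Add(-6, Mul(2, Pow(K, 2))))
Add(Function('U')(Function('A')(12)), Mul(-1, 22375)) = Add(Add(-6, Mul(2, Pow(Rational(5, 6), 2))), Mul(-1, 22375)) = Add(Add(-6, Mul(2, Rational(25, 36))), -22375) = Add(Add(-6, Rational(25, 18)), -22375) = Add(Rational(-83, 18), -22375) = Rational(-402833, 18)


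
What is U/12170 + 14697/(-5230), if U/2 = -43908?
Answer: -63814017/6364910 ≈ -10.026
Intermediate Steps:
U = -87816 (U = 2*(-43908) = -87816)
U/12170 + 14697/(-5230) = -87816/12170 + 14697/(-5230) = -87816*1/12170 + 14697*(-1/5230) = -43908/6085 - 14697/5230 = -63814017/6364910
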